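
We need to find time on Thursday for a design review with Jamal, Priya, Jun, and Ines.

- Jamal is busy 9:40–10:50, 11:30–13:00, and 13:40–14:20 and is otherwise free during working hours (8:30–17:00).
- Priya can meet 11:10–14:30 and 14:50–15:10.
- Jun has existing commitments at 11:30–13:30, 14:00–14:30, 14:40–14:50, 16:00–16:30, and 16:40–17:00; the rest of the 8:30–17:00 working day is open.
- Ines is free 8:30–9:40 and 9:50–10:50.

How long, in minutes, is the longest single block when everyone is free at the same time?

0 minutes

Jamal free within 08:30–17:00: 08:30–09:40, 10:50–11:30, 13:00–13:40, 14:20–17:00.
Jun free within 08:30–17:00: 08:30–11:30, 13:30–14:00, 14:30–14:40, 14:50–16:00, 16:30–16:40.
Jamal ∩ Priya: 11:10–11:30, 13:00–13:40, 14:20–14:30, 14:50–15:10.
Jamal ∩ Priya ∩ Jun: 11:10–11:30, 13:30–13:40, 14:50–15:10.
Jamal ∩ Priya ∩ Jun ∩ Ines: (none).
No common window.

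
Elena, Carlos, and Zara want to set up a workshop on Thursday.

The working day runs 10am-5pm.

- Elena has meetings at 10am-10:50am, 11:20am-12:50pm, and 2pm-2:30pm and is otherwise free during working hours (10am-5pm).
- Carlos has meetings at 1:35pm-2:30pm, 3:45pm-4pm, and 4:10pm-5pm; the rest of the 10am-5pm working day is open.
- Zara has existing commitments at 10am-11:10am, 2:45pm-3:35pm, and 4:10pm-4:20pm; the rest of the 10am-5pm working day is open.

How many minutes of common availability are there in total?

Elena free within 10:00–17:00: 10:50–11:20, 12:50–14:00, 14:30–17:00.
Carlos free within 10:00–17:00: 10:00–13:35, 14:30–15:45, 16:00–16:10.
Zara free within 10:00–17:00: 11:10–14:45, 15:35–16:10, 16:20–17:00.
Elena ∩ Carlos: 10:50–11:20, 12:50–13:35, 14:30–15:45, 16:00–16:10.
Elena ∩ Carlos ∩ Zara: 11:10–11:20, 12:50–13:35, 14:30–14:45, 15:35–15:45, 16:00–16:10.
Total common minutes: 10 + 45 + 15 + 10 + 10 = 90.

90 minutes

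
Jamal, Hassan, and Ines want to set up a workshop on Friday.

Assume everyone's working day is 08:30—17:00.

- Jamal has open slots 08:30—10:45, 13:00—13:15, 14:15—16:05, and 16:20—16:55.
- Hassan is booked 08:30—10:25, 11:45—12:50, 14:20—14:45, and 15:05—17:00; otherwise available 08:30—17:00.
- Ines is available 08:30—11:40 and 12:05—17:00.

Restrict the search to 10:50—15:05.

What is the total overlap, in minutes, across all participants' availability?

40 minutes

Hassan free within 08:30–17:00: 10:25–11:45, 12:50–14:20, 14:45–15:05.
Jamal ∩ Hassan: 10:25–10:45, 13:00–13:15, 14:15–14:20, 14:45–15:05.
Jamal ∩ Hassan ∩ Ines: 10:25–10:45, 13:00–13:15, 14:15–14:20, 14:45–15:05.
Restricted to 10:50–15:05: 13:00–13:15, 14:15–14:20, 14:45–15:05.
Total common minutes: 15 + 5 + 20 = 40.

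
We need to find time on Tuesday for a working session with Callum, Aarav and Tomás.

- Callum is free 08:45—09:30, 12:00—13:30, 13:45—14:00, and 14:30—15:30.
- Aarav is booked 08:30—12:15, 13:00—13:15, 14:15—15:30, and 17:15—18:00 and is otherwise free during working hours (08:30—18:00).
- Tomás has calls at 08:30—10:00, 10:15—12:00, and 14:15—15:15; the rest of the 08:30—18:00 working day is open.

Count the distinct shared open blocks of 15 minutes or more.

Aarav free within 08:30–18:00: 12:15–13:00, 13:15–14:15, 15:30–17:15.
Tomás free within 08:30–18:00: 10:00–10:15, 12:00–14:15, 15:15–18:00.
Callum ∩ Aarav: 12:15–13:00, 13:15–13:30, 13:45–14:00.
Callum ∩ Aarav ∩ Tomás: 12:15–13:00, 13:15–13:30, 13:45–14:00.
Windows ≥ 15 min: 12:15–13:00, 13:15–13:30, 13:45–14:00.
That's 3 windows.

3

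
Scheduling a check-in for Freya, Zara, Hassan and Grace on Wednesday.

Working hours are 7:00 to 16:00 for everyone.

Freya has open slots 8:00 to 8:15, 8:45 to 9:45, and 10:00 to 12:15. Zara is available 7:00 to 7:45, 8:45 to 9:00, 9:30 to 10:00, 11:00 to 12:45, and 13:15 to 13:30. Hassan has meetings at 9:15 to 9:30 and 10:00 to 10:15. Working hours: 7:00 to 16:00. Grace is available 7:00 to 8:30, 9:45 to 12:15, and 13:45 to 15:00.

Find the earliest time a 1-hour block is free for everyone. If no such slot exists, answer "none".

Hassan free within 07:00–16:00: 07:00–09:15, 09:30–10:00, 10:15–16:00.
Freya ∩ Zara: 08:45–09:00, 09:30–09:45, 11:00–12:15.
Freya ∩ Zara ∩ Hassan: 08:45–09:00, 09:30–09:45, 11:00–12:15.
Freya ∩ Zara ∩ Hassan ∩ Grace: 11:00–12:15.
Windows ≥ 60 min: 11:00–12:15.
Earliest such window starts at 11:00.

11:00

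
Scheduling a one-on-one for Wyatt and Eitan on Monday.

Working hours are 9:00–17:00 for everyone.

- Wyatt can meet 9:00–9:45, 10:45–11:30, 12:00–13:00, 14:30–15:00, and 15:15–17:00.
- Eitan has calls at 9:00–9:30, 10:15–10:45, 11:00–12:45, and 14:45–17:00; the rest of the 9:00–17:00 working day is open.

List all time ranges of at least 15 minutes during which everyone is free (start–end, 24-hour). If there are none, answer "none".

09:30–09:45, 10:45–11:00, 12:45–13:00, 14:30–14:45

Eitan free within 09:00–17:00: 09:30–10:15, 10:45–11:00, 12:45–14:45.
Wyatt ∩ Eitan: 09:30–09:45, 10:45–11:00, 12:45–13:00, 14:30–14:45.
Windows ≥ 15 min: 09:30–09:45, 10:45–11:00, 12:45–13:00, 14:30–14:45.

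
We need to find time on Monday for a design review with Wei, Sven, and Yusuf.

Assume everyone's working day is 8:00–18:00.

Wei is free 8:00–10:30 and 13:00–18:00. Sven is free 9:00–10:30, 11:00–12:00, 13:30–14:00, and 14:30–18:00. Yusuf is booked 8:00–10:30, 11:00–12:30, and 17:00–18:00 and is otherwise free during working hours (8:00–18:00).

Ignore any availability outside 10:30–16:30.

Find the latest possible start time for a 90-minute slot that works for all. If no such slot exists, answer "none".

Yusuf free within 08:00–18:00: 10:30–11:00, 12:30–17:00.
Wei ∩ Sven: 09:00–10:30, 13:30–14:00, 14:30–18:00.
Wei ∩ Sven ∩ Yusuf: 13:30–14:00, 14:30–17:00.
Restricted to 10:30–16:30: 13:30–14:00, 14:30–16:30.
Windows ≥ 90 min: 14:30–16:30.
Latest start in the last window 14:30–16:30 is 16:30 − 90 min = 15:00.

15:00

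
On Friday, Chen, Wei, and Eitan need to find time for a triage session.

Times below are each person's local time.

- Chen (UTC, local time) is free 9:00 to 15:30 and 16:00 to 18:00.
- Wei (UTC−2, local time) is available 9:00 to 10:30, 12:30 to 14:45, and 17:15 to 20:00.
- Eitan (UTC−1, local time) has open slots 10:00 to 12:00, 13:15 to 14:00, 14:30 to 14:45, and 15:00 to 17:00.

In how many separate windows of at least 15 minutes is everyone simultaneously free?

3

Chen → UTC: 09:00–15:30, 16:00–18:00.
Wei → UTC: 11:00–12:30, 14:30–16:45, 19:15–22:00.
Eitan → UTC: 11:00–13:00, 14:15–15:00, 15:30–15:45, 16:00–18:00.
Chen ∩ Wei: 11:00–12:30, 14:30–15:30, 16:00–16:45.
Chen ∩ Wei ∩ Eitan: 11:00–12:30, 14:30–15:00, 16:00–16:45.
Windows ≥ 15 min: 11:00–12:30, 14:30–15:00, 16:00–16:45.
That's 3 windows.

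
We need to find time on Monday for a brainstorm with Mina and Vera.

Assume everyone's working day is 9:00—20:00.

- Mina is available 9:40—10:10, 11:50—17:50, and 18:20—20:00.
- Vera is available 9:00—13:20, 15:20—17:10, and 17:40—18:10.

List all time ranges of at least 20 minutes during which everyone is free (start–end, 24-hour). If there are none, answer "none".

Mina ∩ Vera: 09:40–10:10, 11:50–13:20, 15:20–17:10, 17:40–17:50.
Windows ≥ 20 min: 09:40–10:10, 11:50–13:20, 15:20–17:10.

09:40–10:10, 11:50–13:20, 15:20–17:10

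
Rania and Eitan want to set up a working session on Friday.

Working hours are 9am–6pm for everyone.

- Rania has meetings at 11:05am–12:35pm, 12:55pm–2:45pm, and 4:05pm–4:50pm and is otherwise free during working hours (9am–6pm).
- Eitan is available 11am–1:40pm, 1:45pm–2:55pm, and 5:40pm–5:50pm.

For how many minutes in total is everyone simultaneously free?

Rania free within 09:00–18:00: 09:00–11:05, 12:35–12:55, 14:45–16:05, 16:50–18:00.
Rania ∩ Eitan: 11:00–11:05, 12:35–12:55, 14:45–14:55, 17:40–17:50.
Total common minutes: 5 + 20 + 10 + 10 = 45.

45 minutes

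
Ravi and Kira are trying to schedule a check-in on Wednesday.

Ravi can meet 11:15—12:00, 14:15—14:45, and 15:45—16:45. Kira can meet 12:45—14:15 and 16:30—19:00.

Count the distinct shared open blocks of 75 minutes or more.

0

Ravi ∩ Kira: 16:30–16:45.
Windows ≥ 75 min: (none).
That's 0 windows.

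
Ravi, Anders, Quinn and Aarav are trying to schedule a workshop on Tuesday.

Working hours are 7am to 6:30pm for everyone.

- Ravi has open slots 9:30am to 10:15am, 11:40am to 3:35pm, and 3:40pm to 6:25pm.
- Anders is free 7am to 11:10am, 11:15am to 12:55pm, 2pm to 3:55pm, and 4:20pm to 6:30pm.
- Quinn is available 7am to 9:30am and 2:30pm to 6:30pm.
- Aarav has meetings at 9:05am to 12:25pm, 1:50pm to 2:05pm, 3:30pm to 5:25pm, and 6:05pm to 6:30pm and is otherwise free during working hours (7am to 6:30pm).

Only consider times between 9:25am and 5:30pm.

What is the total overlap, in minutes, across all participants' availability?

65 minutes

Aarav free within 07:00–18:30: 07:00–09:05, 12:25–13:50, 14:05–15:30, 17:25–18:05.
Ravi ∩ Anders: 09:30–10:15, 11:40–12:55, 14:00–15:35, 15:40–15:55, 16:20–18:25.
Ravi ∩ Anders ∩ Quinn: 14:30–15:35, 15:40–15:55, 16:20–18:25.
Ravi ∩ Anders ∩ Quinn ∩ Aarav: 14:30–15:30, 17:25–18:05.
Restricted to 09:25–17:30: 14:30–15:30, 17:25–17:30.
Total common minutes: 60 + 5 = 65.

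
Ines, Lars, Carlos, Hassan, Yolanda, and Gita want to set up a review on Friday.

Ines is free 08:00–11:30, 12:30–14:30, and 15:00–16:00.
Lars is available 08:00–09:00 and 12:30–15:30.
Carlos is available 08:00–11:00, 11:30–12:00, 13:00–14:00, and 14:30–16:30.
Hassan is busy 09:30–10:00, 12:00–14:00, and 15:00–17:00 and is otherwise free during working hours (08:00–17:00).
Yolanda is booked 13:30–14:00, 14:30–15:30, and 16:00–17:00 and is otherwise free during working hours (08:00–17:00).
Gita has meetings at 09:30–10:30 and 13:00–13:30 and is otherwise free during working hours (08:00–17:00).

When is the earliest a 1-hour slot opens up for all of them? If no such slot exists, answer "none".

Hassan free within 08:00–17:00: 08:00–09:30, 10:00–12:00, 14:00–15:00.
Yolanda free within 08:00–17:00: 08:00–13:30, 14:00–14:30, 15:30–16:00.
Gita free within 08:00–17:00: 08:00–09:30, 10:30–13:00, 13:30–17:00.
Ines ∩ Lars: 08:00–09:00, 12:30–14:30, 15:00–15:30.
Ines ∩ Lars ∩ Carlos: 08:00–09:00, 13:00–14:00, 15:00–15:30.
Ines ∩ Lars ∩ Carlos ∩ Hassan: 08:00–09:00.
Ines ∩ Lars ∩ Carlos ∩ Hassan ∩ Yolanda: 08:00–09:00.
Ines ∩ Lars ∩ Carlos ∩ Hassan ∩ Yolanda ∩ Gita: 08:00–09:00.
Windows ≥ 60 min: 08:00–09:00.
Earliest such window starts at 08:00.

08:00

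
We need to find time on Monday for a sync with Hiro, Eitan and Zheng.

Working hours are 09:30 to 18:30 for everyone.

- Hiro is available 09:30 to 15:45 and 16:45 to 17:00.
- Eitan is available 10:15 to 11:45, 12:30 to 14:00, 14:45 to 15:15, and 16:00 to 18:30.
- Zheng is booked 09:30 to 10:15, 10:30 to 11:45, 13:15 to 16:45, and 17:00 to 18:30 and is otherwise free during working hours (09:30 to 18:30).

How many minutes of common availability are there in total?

Zheng free within 09:30–18:30: 10:15–10:30, 11:45–13:15, 16:45–17:00.
Hiro ∩ Eitan: 10:15–11:45, 12:30–14:00, 14:45–15:15, 16:45–17:00.
Hiro ∩ Eitan ∩ Zheng: 10:15–10:30, 12:30–13:15, 16:45–17:00.
Total common minutes: 15 + 45 + 15 = 75.

75 minutes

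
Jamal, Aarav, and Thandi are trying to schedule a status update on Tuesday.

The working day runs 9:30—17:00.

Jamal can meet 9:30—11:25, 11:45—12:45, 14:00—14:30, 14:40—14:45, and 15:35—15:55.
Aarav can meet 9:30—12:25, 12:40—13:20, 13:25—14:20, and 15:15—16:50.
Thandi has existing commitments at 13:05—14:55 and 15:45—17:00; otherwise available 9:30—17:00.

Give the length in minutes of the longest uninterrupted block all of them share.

115 minutes

Thandi free within 09:30–17:00: 09:30–13:05, 14:55–15:45.
Jamal ∩ Aarav: 09:30–11:25, 11:45–12:25, 12:40–12:45, 14:00–14:20, 15:35–15:55.
Jamal ∩ Aarav ∩ Thandi: 09:30–11:25, 11:45–12:25, 12:40–12:45, 15:35–15:45.
Common window lengths: 115, 40, 5, 10 min; longest is 115.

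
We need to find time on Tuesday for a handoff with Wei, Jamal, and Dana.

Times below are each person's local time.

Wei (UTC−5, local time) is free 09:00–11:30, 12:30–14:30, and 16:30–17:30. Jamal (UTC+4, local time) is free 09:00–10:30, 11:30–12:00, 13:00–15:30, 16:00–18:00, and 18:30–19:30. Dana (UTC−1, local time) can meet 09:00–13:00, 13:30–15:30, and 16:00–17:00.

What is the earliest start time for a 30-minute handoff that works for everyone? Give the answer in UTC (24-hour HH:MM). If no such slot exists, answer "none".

Wei → UTC: 14:00–16:30, 17:30–19:30, 21:30–22:30.
Jamal → UTC: 05:00–06:30, 07:30–08:00, 09:00–11:30, 12:00–14:00, 14:30–15:30.
Dana → UTC: 10:00–14:00, 14:30–16:30, 17:00–18:00.
Wei ∩ Jamal: 14:30–15:30.
Wei ∩ Jamal ∩ Dana: 14:30–15:30.
Windows ≥ 30 min: 14:30–15:30.
Earliest such window starts at 14:30.

14:30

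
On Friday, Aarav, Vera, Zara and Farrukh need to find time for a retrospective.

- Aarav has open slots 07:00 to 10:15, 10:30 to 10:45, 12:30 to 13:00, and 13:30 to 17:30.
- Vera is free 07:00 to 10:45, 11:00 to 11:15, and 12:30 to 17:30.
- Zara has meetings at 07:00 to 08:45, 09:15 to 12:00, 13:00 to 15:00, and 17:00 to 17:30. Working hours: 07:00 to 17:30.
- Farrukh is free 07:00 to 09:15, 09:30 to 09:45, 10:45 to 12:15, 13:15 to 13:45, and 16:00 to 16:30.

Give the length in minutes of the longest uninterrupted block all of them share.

Zara free within 07:00–17:30: 08:45–09:15, 12:00–13:00, 15:00–17:00.
Aarav ∩ Vera: 07:00–10:15, 10:30–10:45, 12:30–13:00, 13:30–17:30.
Aarav ∩ Vera ∩ Zara: 08:45–09:15, 12:30–13:00, 15:00–17:00.
Aarav ∩ Vera ∩ Zara ∩ Farrukh: 08:45–09:15, 16:00–16:30.
Common window lengths: 30, 30 min; longest is 30.

30 minutes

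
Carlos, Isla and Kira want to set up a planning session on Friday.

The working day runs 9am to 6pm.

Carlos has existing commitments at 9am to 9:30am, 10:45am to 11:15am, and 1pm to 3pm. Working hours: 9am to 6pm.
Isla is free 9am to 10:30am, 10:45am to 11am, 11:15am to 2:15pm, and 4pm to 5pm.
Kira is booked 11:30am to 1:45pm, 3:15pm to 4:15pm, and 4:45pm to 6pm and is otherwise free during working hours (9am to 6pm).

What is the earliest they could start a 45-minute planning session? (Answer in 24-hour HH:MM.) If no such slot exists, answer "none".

09:30

Carlos free within 09:00–18:00: 09:30–10:45, 11:15–13:00, 15:00–18:00.
Kira free within 09:00–18:00: 09:00–11:30, 13:45–15:15, 16:15–16:45.
Carlos ∩ Isla: 09:30–10:30, 11:15–13:00, 16:00–17:00.
Carlos ∩ Isla ∩ Kira: 09:30–10:30, 11:15–11:30, 16:15–16:45.
Windows ≥ 45 min: 09:30–10:30.
Earliest such window starts at 09:30.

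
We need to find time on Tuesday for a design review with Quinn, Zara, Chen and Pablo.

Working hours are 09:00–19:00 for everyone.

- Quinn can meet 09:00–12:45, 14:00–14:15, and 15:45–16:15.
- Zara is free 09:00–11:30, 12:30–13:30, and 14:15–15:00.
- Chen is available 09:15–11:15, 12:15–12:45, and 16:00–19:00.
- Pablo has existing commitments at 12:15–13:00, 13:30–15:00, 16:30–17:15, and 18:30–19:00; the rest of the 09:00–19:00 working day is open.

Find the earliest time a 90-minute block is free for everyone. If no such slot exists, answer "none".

Pablo free within 09:00–19:00: 09:00–12:15, 13:00–13:30, 15:00–16:30, 17:15–18:30.
Quinn ∩ Zara: 09:00–11:30, 12:30–12:45.
Quinn ∩ Zara ∩ Chen: 09:15–11:15, 12:30–12:45.
Quinn ∩ Zara ∩ Chen ∩ Pablo: 09:15–11:15.
Windows ≥ 90 min: 09:15–11:15.
Earliest such window starts at 09:15.

09:15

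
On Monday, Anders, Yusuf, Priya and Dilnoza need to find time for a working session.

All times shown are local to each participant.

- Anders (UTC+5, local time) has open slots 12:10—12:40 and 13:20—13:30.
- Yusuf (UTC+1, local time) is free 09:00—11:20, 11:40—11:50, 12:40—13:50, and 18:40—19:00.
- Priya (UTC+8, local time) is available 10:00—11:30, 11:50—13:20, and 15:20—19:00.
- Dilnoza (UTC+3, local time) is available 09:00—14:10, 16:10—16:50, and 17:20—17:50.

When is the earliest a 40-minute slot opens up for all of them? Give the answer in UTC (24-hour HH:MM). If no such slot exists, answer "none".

none

Anders → UTC: 07:10–07:40, 08:20–08:30.
Yusuf → UTC: 08:00–10:20, 10:40–10:50, 11:40–12:50, 17:40–18:00.
Priya → UTC: 02:00–03:30, 03:50–05:20, 07:20–11:00.
Dilnoza → UTC: 06:00–11:10, 13:10–13:50, 14:20–14:50.
Anders ∩ Yusuf: 08:20–08:30.
Anders ∩ Yusuf ∩ Priya: 08:20–08:30.
Anders ∩ Yusuf ∩ Priya ∩ Dilnoza: 08:20–08:30.
Windows ≥ 40 min: (none).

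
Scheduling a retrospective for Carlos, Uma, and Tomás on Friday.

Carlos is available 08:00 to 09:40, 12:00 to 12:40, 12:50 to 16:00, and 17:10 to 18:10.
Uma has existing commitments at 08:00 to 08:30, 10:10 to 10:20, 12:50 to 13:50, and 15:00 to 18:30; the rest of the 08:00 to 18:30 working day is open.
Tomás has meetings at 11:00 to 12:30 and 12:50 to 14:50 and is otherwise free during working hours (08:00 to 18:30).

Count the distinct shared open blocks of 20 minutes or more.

1

Uma free within 08:00–18:30: 08:30–10:10, 10:20–12:50, 13:50–15:00.
Tomás free within 08:00–18:30: 08:00–11:00, 12:30–12:50, 14:50–18:30.
Carlos ∩ Uma: 08:30–09:40, 12:00–12:40, 13:50–15:00.
Carlos ∩ Uma ∩ Tomás: 08:30–09:40, 12:30–12:40, 14:50–15:00.
Windows ≥ 20 min: 08:30–09:40.
That's 1 window.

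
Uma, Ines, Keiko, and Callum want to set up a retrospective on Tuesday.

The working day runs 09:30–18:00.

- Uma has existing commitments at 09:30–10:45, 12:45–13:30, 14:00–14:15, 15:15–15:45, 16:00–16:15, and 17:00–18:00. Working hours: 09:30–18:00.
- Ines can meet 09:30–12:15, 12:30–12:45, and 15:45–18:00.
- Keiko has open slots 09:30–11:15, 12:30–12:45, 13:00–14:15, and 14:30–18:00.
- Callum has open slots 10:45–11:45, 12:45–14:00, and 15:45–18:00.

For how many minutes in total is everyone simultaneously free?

Uma free within 09:30–18:00: 10:45–12:45, 13:30–14:00, 14:15–15:15, 15:45–16:00, 16:15–17:00.
Uma ∩ Ines: 10:45–12:15, 12:30–12:45, 15:45–16:00, 16:15–17:00.
Uma ∩ Ines ∩ Keiko: 10:45–11:15, 12:30–12:45, 15:45–16:00, 16:15–17:00.
Uma ∩ Ines ∩ Keiko ∩ Callum: 10:45–11:15, 15:45–16:00, 16:15–17:00.
Total common minutes: 30 + 15 + 45 = 90.

90 minutes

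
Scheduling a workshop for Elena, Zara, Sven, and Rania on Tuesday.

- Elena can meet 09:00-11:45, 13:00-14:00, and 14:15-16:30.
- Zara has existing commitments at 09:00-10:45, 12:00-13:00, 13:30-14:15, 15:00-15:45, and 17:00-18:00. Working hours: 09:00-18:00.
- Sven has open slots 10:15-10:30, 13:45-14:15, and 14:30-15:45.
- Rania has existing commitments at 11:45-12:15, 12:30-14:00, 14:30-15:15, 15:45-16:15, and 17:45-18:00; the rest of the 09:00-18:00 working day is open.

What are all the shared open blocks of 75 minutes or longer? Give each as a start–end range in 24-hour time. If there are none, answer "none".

Zara free within 09:00–18:00: 10:45–12:00, 13:00–13:30, 14:15–15:00, 15:45–17:00.
Rania free within 09:00–18:00: 09:00–11:45, 12:15–12:30, 14:00–14:30, 15:15–15:45, 16:15–17:45.
Elena ∩ Zara: 10:45–11:45, 13:00–13:30, 14:15–15:00, 15:45–16:30.
Elena ∩ Zara ∩ Sven: 14:30–15:00.
Elena ∩ Zara ∩ Sven ∩ Rania: (none).
Windows ≥ 75 min: (none).

none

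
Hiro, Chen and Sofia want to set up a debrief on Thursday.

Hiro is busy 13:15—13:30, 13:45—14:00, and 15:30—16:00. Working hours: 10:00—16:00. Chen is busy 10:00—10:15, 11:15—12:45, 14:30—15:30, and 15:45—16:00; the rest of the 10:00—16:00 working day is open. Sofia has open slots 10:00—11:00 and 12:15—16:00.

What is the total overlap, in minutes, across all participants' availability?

120 minutes

Hiro free within 10:00–16:00: 10:00–13:15, 13:30–13:45, 14:00–15:30.
Chen free within 10:00–16:00: 10:15–11:15, 12:45–14:30, 15:30–15:45.
Hiro ∩ Chen: 10:15–11:15, 12:45–13:15, 13:30–13:45, 14:00–14:30.
Hiro ∩ Chen ∩ Sofia: 10:15–11:00, 12:45–13:15, 13:30–13:45, 14:00–14:30.
Total common minutes: 45 + 30 + 15 + 30 = 120.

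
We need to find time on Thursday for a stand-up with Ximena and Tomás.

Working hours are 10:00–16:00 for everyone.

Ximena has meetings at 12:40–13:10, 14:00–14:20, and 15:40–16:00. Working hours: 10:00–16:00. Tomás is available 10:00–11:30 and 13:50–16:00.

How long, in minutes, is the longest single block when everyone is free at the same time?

90 minutes

Ximena free within 10:00–16:00: 10:00–12:40, 13:10–14:00, 14:20–15:40.
Ximena ∩ Tomás: 10:00–11:30, 13:50–14:00, 14:20–15:40.
Common window lengths: 90, 10, 80 min; longest is 90.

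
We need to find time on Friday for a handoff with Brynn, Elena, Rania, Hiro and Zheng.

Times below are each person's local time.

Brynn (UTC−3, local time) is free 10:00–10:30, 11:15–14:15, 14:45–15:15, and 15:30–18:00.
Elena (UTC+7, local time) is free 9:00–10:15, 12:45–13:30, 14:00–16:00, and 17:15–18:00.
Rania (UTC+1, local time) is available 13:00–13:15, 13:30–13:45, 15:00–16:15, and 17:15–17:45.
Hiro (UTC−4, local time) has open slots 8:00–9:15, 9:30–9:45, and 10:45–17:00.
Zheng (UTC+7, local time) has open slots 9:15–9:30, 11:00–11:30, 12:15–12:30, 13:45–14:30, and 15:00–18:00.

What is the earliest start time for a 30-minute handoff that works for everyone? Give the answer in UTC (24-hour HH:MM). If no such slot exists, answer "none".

Brynn → UTC: 13:00–13:30, 14:15–17:15, 17:45–18:15, 18:30–21:00.
Elena → UTC: 02:00–03:15, 05:45–06:30, 07:00–09:00, 10:15–11:00.
Rania → UTC: 12:00–12:15, 12:30–12:45, 14:00–15:15, 16:15–16:45.
Hiro → UTC: 12:00–13:15, 13:30–13:45, 14:45–21:00.
Zheng → UTC: 02:15–02:30, 04:00–04:30, 05:15–05:30, 06:45–07:30, 08:00–11:00.
Brynn ∩ Elena: (none).
Brynn ∩ Elena ∩ Rania: (none).
Brynn ∩ Elena ∩ Rania ∩ Hiro: (none).
Brynn ∩ Elena ∩ Rania ∩ Hiro ∩ Zheng: (none).
Windows ≥ 30 min: (none).

none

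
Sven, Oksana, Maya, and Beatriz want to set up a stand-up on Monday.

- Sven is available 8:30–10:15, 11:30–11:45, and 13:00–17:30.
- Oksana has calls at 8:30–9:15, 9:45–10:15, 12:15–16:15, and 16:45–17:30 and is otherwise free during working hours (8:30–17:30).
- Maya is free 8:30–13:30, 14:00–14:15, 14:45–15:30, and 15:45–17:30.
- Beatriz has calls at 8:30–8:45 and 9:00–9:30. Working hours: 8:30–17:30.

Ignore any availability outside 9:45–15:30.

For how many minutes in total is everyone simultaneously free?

Oksana free within 08:30–17:30: 09:15–09:45, 10:15–12:15, 16:15–16:45.
Beatriz free within 08:30–17:30: 08:45–09:00, 09:30–17:30.
Sven ∩ Oksana: 09:15–09:45, 11:30–11:45, 16:15–16:45.
Sven ∩ Oksana ∩ Maya: 09:15–09:45, 11:30–11:45, 16:15–16:45.
Sven ∩ Oksana ∩ Maya ∩ Beatriz: 09:30–09:45, 11:30–11:45, 16:15–16:45.
Restricted to 09:45–15:30: 11:30–11:45.
Total common minutes: 15.

15 minutes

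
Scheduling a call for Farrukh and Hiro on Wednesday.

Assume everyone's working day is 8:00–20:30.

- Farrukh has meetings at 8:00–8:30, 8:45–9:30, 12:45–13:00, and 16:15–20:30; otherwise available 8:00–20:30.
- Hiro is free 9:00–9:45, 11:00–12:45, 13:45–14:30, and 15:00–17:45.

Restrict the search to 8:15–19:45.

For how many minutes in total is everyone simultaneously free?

240 minutes

Farrukh free within 08:00–20:30: 08:30–08:45, 09:30–12:45, 13:00–16:15.
Farrukh ∩ Hiro: 09:30–09:45, 11:00–12:45, 13:45–14:30, 15:00–16:15.
Restricted to 08:15–19:45: 09:30–09:45, 11:00–12:45, 13:45–14:30, 15:00–16:15.
Total common minutes: 15 + 105 + 45 + 75 = 240.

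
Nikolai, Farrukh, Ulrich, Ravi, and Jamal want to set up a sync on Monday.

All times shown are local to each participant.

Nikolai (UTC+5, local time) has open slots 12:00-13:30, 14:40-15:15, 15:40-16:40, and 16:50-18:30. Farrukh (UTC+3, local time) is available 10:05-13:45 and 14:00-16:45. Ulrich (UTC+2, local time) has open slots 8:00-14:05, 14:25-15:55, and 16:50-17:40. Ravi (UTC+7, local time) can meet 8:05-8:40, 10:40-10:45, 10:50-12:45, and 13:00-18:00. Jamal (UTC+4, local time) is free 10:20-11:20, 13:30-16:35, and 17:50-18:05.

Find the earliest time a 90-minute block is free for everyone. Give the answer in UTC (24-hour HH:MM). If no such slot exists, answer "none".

Nikolai → UTC: 07:00–08:30, 09:40–10:15, 10:40–11:40, 11:50–13:30.
Farrukh → UTC: 07:05–10:45, 11:00–13:45.
Ulrich → UTC: 06:00–12:05, 12:25–13:55, 14:50–15:40.
Ravi → UTC: 01:05–01:40, 03:40–03:45, 03:50–05:45, 06:00–11:00.
Jamal → UTC: 06:20–07:20, 09:30–12:35, 13:50–14:05.
Nikolai ∩ Farrukh: 07:05–08:30, 09:40–10:15, 10:40–10:45, 11:00–11:40, 11:50–13:30.
Nikolai ∩ Farrukh ∩ Ulrich: 07:05–08:30, 09:40–10:15, 10:40–10:45, 11:00–11:40, 11:50–12:05, 12:25–13:30.
Nikolai ∩ Farrukh ∩ Ulrich ∩ Ravi: 07:05–08:30, 09:40–10:15, 10:40–10:45.
Nikolai ∩ Farrukh ∩ Ulrich ∩ Ravi ∩ Jamal: 07:05–07:20, 09:40–10:15, 10:40–10:45.
Windows ≥ 90 min: (none).

none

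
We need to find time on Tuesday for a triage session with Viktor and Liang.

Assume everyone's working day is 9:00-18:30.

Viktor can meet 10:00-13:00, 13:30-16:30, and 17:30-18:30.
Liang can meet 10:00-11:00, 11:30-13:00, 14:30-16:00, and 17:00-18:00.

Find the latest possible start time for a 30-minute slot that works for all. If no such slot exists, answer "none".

17:30

Viktor ∩ Liang: 10:00–11:00, 11:30–13:00, 14:30–16:00, 17:30–18:00.
Windows ≥ 30 min: 10:00–11:00, 11:30–13:00, 14:30–16:00, 17:30–18:00.
Latest start in the last window 17:30–18:00 is 18:00 − 30 min = 17:30.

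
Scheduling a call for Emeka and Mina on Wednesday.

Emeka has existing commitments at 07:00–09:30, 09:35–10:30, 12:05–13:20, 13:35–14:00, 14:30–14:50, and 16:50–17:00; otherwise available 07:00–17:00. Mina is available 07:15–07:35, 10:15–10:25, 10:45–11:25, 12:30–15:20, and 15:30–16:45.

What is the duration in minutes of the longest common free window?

75 minutes

Emeka free within 07:00–17:00: 09:30–09:35, 10:30–12:05, 13:20–13:35, 14:00–14:30, 14:50–16:50.
Emeka ∩ Mina: 10:45–11:25, 13:20–13:35, 14:00–14:30, 14:50–15:20, 15:30–16:45.
Common window lengths: 40, 15, 30, 30, 75 min; longest is 75.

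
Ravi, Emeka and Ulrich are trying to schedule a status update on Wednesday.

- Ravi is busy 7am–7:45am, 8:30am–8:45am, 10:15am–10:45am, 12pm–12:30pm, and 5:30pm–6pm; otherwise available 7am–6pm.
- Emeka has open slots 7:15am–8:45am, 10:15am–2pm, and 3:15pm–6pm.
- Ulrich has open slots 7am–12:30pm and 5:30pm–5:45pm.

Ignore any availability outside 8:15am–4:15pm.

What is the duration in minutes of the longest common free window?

Ravi free within 07:00–18:00: 07:45–08:30, 08:45–10:15, 10:45–12:00, 12:30–17:30.
Ravi ∩ Emeka: 07:45–08:30, 10:45–12:00, 12:30–14:00, 15:15–17:30.
Ravi ∩ Emeka ∩ Ulrich: 07:45–08:30, 10:45–12:00.
Restricted to 08:15–16:15: 08:15–08:30, 10:45–12:00.
Common window lengths: 15, 75 min; longest is 75.

75 minutes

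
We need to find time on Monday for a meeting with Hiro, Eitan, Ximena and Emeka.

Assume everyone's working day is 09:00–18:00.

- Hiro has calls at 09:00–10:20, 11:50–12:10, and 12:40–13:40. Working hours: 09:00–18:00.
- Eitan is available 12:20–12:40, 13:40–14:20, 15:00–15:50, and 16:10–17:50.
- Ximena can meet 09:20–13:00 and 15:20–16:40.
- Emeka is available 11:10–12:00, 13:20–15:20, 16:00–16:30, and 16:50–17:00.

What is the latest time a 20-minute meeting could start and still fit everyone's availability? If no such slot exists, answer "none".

16:10

Hiro free within 09:00–18:00: 10:20–11:50, 12:10–12:40, 13:40–18:00.
Hiro ∩ Eitan: 12:20–12:40, 13:40–14:20, 15:00–15:50, 16:10–17:50.
Hiro ∩ Eitan ∩ Ximena: 12:20–12:40, 15:20–15:50, 16:10–16:40.
Hiro ∩ Eitan ∩ Ximena ∩ Emeka: 16:10–16:30.
Windows ≥ 20 min: 16:10–16:30.
Latest start in the last window 16:10–16:30 is 16:30 − 20 min = 16:10.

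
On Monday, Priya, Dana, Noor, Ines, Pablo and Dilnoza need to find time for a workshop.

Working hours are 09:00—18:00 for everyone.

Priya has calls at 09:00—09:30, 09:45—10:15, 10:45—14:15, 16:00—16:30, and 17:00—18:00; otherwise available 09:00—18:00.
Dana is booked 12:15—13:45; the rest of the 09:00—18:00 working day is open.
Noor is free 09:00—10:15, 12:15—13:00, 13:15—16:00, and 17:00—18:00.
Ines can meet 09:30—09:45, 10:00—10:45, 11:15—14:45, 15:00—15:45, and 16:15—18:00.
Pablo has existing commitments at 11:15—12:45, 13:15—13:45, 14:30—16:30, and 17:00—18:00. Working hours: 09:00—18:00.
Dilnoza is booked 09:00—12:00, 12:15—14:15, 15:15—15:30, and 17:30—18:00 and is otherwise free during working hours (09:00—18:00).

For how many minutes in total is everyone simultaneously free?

15 minutes

Priya free within 09:00–18:00: 09:30–09:45, 10:15–10:45, 14:15–16:00, 16:30–17:00.
Dana free within 09:00–18:00: 09:00–12:15, 13:45–18:00.
Pablo free within 09:00–18:00: 09:00–11:15, 12:45–13:15, 13:45–14:30, 16:30–17:00.
Dilnoza free within 09:00–18:00: 12:00–12:15, 14:15–15:15, 15:30–17:30.
Priya ∩ Dana: 09:30–09:45, 10:15–10:45, 14:15–16:00, 16:30–17:00.
Priya ∩ Dana ∩ Noor: 09:30–09:45, 14:15–16:00.
Priya ∩ Dana ∩ Noor ∩ Ines: 09:30–09:45, 14:15–14:45, 15:00–15:45.
Priya ∩ Dana ∩ Noor ∩ Ines ∩ Pablo: 09:30–09:45, 14:15–14:30.
Priya ∩ Dana ∩ Noor ∩ Ines ∩ Pablo ∩ Dilnoza: 14:15–14:30.
Total common minutes: 15.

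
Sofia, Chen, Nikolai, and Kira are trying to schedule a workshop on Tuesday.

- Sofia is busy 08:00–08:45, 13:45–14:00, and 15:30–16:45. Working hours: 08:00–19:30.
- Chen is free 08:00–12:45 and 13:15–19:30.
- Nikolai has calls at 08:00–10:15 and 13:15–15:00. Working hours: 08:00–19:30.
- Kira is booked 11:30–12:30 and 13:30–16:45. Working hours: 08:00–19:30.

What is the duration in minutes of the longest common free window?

Sofia free within 08:00–19:30: 08:45–13:45, 14:00–15:30, 16:45–19:30.
Nikolai free within 08:00–19:30: 10:15–13:15, 15:00–19:30.
Kira free within 08:00–19:30: 08:00–11:30, 12:30–13:30, 16:45–19:30.
Sofia ∩ Chen: 08:45–12:45, 13:15–13:45, 14:00–15:30, 16:45–19:30.
Sofia ∩ Chen ∩ Nikolai: 10:15–12:45, 15:00–15:30, 16:45–19:30.
Sofia ∩ Chen ∩ Nikolai ∩ Kira: 10:15–11:30, 12:30–12:45, 16:45–19:30.
Common window lengths: 75, 15, 165 min; longest is 165.

165 minutes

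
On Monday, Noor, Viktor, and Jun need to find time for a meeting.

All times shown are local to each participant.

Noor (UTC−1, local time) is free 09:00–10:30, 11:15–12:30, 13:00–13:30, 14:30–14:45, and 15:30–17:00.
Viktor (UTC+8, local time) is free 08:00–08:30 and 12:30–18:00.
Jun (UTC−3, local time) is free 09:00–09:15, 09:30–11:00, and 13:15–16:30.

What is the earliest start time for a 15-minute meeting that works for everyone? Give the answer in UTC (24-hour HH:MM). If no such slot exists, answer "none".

none

Noor → UTC: 10:00–11:30, 12:15–13:30, 14:00–14:30, 15:30–15:45, 16:30–18:00.
Viktor → UTC: 00:00–00:30, 04:30–10:00.
Jun → UTC: 12:00–12:15, 12:30–14:00, 16:15–19:30.
Noor ∩ Viktor: (none).
Noor ∩ Viktor ∩ Jun: (none).
Windows ≥ 15 min: (none).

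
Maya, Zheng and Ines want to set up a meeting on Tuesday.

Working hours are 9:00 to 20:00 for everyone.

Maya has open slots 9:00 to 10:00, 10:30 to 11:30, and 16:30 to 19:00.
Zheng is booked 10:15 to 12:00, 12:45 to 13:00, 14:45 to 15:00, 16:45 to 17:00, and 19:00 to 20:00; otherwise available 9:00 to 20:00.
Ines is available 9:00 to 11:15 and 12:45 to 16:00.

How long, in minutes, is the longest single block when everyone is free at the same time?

Zheng free within 09:00–20:00: 09:00–10:15, 12:00–12:45, 13:00–14:45, 15:00–16:45, 17:00–19:00.
Maya ∩ Zheng: 09:00–10:00, 16:30–16:45, 17:00–19:00.
Maya ∩ Zheng ∩ Ines: 09:00–10:00.
Single common window of 60 minutes.

60 minutes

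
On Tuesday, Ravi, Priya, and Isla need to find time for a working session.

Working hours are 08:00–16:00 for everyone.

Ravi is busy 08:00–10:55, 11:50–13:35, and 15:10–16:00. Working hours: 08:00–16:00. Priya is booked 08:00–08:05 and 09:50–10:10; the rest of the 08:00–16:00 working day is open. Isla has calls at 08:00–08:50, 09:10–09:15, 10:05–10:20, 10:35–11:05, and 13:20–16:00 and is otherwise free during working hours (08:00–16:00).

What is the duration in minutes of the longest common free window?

Ravi free within 08:00–16:00: 10:55–11:50, 13:35–15:10.
Priya free within 08:00–16:00: 08:05–09:50, 10:10–16:00.
Isla free within 08:00–16:00: 08:50–09:10, 09:15–10:05, 10:20–10:35, 11:05–13:20.
Ravi ∩ Priya: 10:55–11:50, 13:35–15:10.
Ravi ∩ Priya ∩ Isla: 11:05–11:50.
Single common window of 45 minutes.

45 minutes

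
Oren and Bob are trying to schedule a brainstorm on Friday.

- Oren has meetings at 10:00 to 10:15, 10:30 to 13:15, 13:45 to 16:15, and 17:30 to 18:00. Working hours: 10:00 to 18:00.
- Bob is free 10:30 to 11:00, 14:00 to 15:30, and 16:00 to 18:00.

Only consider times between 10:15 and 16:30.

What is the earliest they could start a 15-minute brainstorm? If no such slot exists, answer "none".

Oren free within 10:00–18:00: 10:15–10:30, 13:15–13:45, 16:15–17:30.
Oren ∩ Bob: 16:15–17:30.
Restricted to 10:15–16:30: 16:15–16:30.
Windows ≥ 15 min: 16:15–16:30.
Earliest such window starts at 16:15.

16:15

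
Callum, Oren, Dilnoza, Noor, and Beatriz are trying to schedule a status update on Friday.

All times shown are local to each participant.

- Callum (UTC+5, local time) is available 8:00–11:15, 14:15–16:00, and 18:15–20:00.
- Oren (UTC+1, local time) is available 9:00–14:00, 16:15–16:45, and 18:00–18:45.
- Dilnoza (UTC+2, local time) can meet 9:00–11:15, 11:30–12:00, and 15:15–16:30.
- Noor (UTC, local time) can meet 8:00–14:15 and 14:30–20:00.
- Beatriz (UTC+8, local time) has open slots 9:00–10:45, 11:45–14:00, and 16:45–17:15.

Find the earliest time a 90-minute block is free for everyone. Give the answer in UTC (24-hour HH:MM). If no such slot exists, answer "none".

Callum → UTC: 03:00–06:15, 09:15–11:00, 13:15–15:00.
Oren → UTC: 08:00–13:00, 15:15–15:45, 17:00–17:45.
Dilnoza → UTC: 07:00–09:15, 09:30–10:00, 13:15–14:30.
Noor → UTC: 08:00–14:15, 14:30–20:00.
Beatriz → UTC: 01:00–02:45, 03:45–06:00, 08:45–09:15.
Callum ∩ Oren: 09:15–11:00.
Callum ∩ Oren ∩ Dilnoza: 09:30–10:00.
Callum ∩ Oren ∩ Dilnoza ∩ Noor: 09:30–10:00.
Callum ∩ Oren ∩ Dilnoza ∩ Noor ∩ Beatriz: (none).
Windows ≥ 90 min: (none).

none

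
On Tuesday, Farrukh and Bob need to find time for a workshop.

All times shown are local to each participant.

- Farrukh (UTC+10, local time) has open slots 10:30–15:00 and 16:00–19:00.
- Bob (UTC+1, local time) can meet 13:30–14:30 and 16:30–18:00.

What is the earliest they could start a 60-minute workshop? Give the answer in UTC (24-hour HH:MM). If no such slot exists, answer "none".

none

Farrukh → UTC: 00:30–05:00, 06:00–09:00.
Bob → UTC: 12:30–13:30, 15:30–17:00.
Farrukh ∩ Bob: (none).
Windows ≥ 60 min: (none).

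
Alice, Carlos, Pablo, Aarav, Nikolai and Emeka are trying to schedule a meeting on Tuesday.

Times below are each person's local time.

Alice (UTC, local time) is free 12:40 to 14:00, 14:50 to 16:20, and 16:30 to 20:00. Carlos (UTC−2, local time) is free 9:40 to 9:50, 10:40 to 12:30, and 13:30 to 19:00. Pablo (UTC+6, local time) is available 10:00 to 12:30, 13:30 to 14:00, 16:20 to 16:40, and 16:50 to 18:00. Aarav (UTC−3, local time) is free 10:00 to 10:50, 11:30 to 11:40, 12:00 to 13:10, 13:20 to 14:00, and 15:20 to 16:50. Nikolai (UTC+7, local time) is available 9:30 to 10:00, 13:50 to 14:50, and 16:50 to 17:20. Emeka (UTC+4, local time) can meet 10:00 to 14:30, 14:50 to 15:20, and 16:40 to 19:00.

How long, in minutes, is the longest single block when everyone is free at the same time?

0 minutes

Alice → UTC: 12:40–14:00, 14:50–16:20, 16:30–20:00.
Carlos → UTC: 11:40–11:50, 12:40–14:30, 15:30–21:00.
Pablo → UTC: 04:00–06:30, 07:30–08:00, 10:20–10:40, 10:50–12:00.
Aarav → UTC: 13:00–13:50, 14:30–14:40, 15:00–16:10, 16:20–17:00, 18:20–19:50.
Nikolai → UTC: 02:30–03:00, 06:50–07:50, 09:50–10:20.
Emeka → UTC: 06:00–10:30, 10:50–11:20, 12:40–15:00.
Alice ∩ Carlos: 12:40–14:00, 15:30–16:20, 16:30–20:00.
Alice ∩ Carlos ∩ Pablo: (none).
Alice ∩ Carlos ∩ Pablo ∩ Aarav: (none).
Alice ∩ Carlos ∩ Pablo ∩ Aarav ∩ Nikolai: (none).
Alice ∩ Carlos ∩ Pablo ∩ Aarav ∩ Nikolai ∩ Emeka: (none).
No common window.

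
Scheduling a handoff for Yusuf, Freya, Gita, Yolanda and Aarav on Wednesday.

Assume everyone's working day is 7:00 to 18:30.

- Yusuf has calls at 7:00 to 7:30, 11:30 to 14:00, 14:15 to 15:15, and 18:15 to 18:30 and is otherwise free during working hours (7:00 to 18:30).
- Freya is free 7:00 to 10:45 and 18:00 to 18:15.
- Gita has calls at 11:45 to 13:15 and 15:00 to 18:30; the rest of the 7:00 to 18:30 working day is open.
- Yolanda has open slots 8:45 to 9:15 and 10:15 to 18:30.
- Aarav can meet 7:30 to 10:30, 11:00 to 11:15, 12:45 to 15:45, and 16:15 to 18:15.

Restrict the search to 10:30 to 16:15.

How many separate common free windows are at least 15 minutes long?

0

Yusuf free within 07:00–18:30: 07:30–11:30, 14:00–14:15, 15:15–18:15.
Gita free within 07:00–18:30: 07:00–11:45, 13:15–15:00.
Yusuf ∩ Freya: 07:30–10:45, 18:00–18:15.
Yusuf ∩ Freya ∩ Gita: 07:30–10:45.
Yusuf ∩ Freya ∩ Gita ∩ Yolanda: 08:45–09:15, 10:15–10:45.
Yusuf ∩ Freya ∩ Gita ∩ Yolanda ∩ Aarav: 08:45–09:15, 10:15–10:30.
Restricted to 10:30–16:15: (none).
Windows ≥ 15 min: (none).
That's 0 windows.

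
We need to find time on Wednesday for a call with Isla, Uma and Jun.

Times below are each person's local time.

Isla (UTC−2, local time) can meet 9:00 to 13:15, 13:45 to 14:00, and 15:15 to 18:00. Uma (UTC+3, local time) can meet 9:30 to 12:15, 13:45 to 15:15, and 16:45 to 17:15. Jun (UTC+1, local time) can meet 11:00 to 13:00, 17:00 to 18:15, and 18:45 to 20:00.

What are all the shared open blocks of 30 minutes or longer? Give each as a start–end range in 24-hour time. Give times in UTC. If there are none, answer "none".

Isla → UTC: 11:00–15:15, 15:45–16:00, 17:15–20:00.
Uma → UTC: 06:30–09:15, 10:45–12:15, 13:45–14:15.
Jun → UTC: 10:00–12:00, 16:00–17:15, 17:45–19:00.
Isla ∩ Uma: 11:00–12:15, 13:45–14:15.
Isla ∩ Uma ∩ Jun: 11:00–12:00.
Windows ≥ 30 min: 11:00–12:00.

11:00–12:00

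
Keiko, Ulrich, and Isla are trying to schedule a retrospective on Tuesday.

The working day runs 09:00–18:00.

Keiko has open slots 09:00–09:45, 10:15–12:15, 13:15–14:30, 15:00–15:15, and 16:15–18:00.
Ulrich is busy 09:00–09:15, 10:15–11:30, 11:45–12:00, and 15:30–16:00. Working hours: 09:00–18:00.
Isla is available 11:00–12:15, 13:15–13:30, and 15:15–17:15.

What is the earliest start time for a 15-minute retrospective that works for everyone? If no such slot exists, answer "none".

Ulrich free within 09:00–18:00: 09:15–10:15, 11:30–11:45, 12:00–15:30, 16:00–18:00.
Keiko ∩ Ulrich: 09:15–09:45, 11:30–11:45, 12:00–12:15, 13:15–14:30, 15:00–15:15, 16:15–18:00.
Keiko ∩ Ulrich ∩ Isla: 11:30–11:45, 12:00–12:15, 13:15–13:30, 16:15–17:15.
Windows ≥ 15 min: 11:30–11:45, 12:00–12:15, 13:15–13:30, 16:15–17:15.
Earliest such window starts at 11:30.

11:30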